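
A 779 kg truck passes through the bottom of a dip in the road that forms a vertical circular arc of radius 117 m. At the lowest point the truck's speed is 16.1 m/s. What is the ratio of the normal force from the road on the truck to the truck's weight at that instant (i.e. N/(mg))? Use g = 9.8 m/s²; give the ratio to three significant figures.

1.23

At the bottom, N − mg = mv²/r, so N = m(v²/r + g) and N/(mg) = v²/(rg) + 1 = (16.1)²/(117 × 9.8) + 1 = 0.2261 + 1 = 1.226.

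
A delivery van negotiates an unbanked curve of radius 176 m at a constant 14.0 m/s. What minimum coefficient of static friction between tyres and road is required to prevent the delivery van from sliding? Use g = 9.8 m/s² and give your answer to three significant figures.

Friction provides the centripetal force: μ_s m g = m v²/r, so μ_s = v²/(g r) = (14.00)²/(9.8 × 176) = 196.0/1725 = 0.1136.

0.114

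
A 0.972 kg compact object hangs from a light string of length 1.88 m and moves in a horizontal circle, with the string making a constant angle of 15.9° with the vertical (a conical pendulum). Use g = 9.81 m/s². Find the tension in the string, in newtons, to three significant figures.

9.91 N

Vertically the bob has no acceleration, so T cosθ = mg.
T = mg/cosθ = 0.972 × 9.81 / cos 15.9° = 9.535/0.9617 = 9.915 N.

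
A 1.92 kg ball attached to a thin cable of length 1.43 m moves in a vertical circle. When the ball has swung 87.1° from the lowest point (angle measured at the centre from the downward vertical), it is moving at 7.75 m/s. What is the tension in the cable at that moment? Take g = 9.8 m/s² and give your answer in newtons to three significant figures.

81.6 N

Take the radial direction toward the centre of the circle as positive. The component of the weight along the string toward the centre is −mg cos φ (φ measured from the bottom), so Newton's second law along the string gives T − mg cos φ = m v²/r.
cos 87.1° = 0.05059, so T = m(v²/r + g cos φ) = 1.92 × ((7.75)²/1.43 + 9.8 × 0.05059) = 1.92 × (42.00 + (0.4958)) = 1.92 × 42.50 = 81.60 N.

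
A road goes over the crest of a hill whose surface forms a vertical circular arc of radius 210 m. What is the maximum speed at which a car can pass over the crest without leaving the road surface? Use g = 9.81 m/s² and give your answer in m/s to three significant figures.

45.4 m/s

At the crest the centre of the circle is below the car, so the net downward (centripetal) force is mg − N = mv²/r.
The car leaves the road when N → 0, giving v_max = √(g r) = √(9.81 × 210) = 45.39 m/s.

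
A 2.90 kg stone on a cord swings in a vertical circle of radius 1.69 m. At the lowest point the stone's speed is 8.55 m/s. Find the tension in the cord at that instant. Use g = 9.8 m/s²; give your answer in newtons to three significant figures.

At the lowest point, T points up (toward the centre) and the weight mg points down (away from the centre), so the net inward force is T − mg = mv²/r.
T = m(v²/r + g) = 2.90 × ((8.55)²/1.69 + 9.8) = 2.90 × (43.26 + 9.8) = 2.90 × 53.06 = 153.9 N.

154 N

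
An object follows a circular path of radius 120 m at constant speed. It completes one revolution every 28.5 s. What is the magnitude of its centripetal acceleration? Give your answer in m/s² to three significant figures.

5.83 m/s²

v = 2πr/T = 2π × 120/28.5 = 26.46 m/s.
a_c = v²/r = (26.46)²/120 = 699.9/120 = 5.832 m/s².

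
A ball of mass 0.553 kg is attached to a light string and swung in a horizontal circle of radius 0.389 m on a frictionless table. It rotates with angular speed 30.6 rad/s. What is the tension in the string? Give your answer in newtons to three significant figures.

v = ωr = 30.6 × 0.389 = 11.90 m/s.
The tension is the only horizontal force, so it supplies the full centripetal force: T = m v²/r = 0.553 × (11.90)²/0.389 = 0.553 × 141.7/0.389 = 201.4 N.

201 N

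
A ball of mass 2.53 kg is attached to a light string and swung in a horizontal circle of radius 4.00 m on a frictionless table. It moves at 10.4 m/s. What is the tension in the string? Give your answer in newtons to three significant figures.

The tension is the only horizontal force, so it supplies the full centripetal force: T = m v²/r = 2.53 × (10.40)²/4.00 = 2.53 × 108.2/4.00 = 68.41 N.

68.4 N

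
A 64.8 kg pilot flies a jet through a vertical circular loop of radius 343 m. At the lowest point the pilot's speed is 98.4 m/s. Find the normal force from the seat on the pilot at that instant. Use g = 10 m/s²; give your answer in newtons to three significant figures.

At the lowest point, N points up (toward the centre) and the weight mg points down (away from the centre), so the net inward force is N − mg = mv²/r.
N = m(v²/r + g) = 64.8 × ((98.4)²/343 + 10.0) = 64.8 × (28.23 + 10.0) = 64.8 × 38.23 = 2477 N.

2480 N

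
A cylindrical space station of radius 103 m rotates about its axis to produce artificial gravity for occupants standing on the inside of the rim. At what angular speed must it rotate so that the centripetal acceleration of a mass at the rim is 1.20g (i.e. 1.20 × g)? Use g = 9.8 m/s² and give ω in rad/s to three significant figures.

Centripetal acceleration a_c = ω²r. Setting ω²r = 1.20g:
ω = √(1.20g / r) = √(1.20 × 9.8 / 103) = √0.1142 = 0.3379 rad/s.

0.338 rad/s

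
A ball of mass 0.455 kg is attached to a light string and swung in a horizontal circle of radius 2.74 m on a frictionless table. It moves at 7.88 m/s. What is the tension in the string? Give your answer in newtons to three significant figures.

10.3 N

The tension is the only horizontal force, so it supplies the full centripetal force: T = m v²/r = 0.455 × (7.880)²/2.74 = 0.455 × 62.09/2.74 = 10.31 N.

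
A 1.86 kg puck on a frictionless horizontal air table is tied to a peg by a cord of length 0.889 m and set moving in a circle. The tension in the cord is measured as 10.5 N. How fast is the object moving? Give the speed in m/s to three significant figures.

T = m v²/r ⇒ v = √(T r / m) = √(10.5 × 0.889 / 1.86) = √5.019 = 2.240 m/s.

2.24 m/s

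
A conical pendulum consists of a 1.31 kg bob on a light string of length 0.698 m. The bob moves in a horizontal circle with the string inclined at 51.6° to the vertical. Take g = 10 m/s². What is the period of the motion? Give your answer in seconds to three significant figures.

1.31 s

r = L sinθ = 0.5470 m. From T sinθ = mω²r and T cosθ = mg: tanθ = ω²r/g, so ω² = g tanθ / r = g/(L cosθ).
ω = √(g/(L cosθ)) = √(10.0/(0.698 × 0.6211)) = √23.06 = 4.803 rad/s.
Period = 2π/ω = 1.308 s.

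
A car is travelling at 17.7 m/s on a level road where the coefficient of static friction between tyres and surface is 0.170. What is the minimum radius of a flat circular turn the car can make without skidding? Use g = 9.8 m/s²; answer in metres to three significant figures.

At the limit, μ_s m g = m v²/r, so r_min = v²/(μ_s g) = (17.7)²/(0.170 × 9.8) = 313.3/1.666 = 188.0 m.

188 m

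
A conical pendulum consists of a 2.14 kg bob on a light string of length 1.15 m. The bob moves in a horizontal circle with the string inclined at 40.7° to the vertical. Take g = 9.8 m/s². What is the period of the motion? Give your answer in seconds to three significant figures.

1.87 s

r = L sinθ = 0.7499 m. From T sinθ = mω²r and T cosθ = mg: tanθ = ω²r/g, so ω² = g tanθ / r = g/(L cosθ).
ω = √(g/(L cosθ)) = √(9.8/(1.15 × 0.7581)) = √11.24 = 3.353 rad/s.
Period = 2π/ω = 1.874 s.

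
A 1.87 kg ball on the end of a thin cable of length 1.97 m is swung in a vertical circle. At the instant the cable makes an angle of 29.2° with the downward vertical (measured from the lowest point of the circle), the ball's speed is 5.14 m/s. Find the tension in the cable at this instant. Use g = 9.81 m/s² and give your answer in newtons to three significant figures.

Take the radial direction toward the centre of the circle as positive. The component of the weight along the string toward the centre is −mg cos φ (φ measured from the bottom), so Newton's second law along the string gives T − mg cos φ = m v²/r.
cos 29.2° = 0.8729, so T = m(v²/r + g cos φ) = 1.87 × ((5.14)²/1.97 + 9.81 × 0.8729) = 1.87 × (13.41 + (8.563)) = 1.87 × 21.97 = 41.09 N.

41.1 N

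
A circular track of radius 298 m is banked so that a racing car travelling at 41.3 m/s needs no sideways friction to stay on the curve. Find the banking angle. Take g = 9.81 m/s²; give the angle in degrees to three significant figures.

30.3°

With no friction, the horizontal component of the normal force provides the centripetal force: N sinθ = mv²/r, while N cosθ = mg vertically.
Dividing: tanθ = v²/(r g) = (41.3)²/(298 × 9.81) = 1706/2923 = 0.5835.
θ = arctan(0.5835) = 30.26°.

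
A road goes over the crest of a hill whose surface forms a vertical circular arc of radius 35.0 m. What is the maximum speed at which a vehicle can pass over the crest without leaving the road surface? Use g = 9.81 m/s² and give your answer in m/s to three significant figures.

At the crest the centre of the circle is below the vehicle, so the net downward (centripetal) force is mg − N = mv²/r.
The vehicle leaves the road when N → 0, giving v_max = √(g r) = √(9.81 × 35.0) = 18.53 m/s.

18.5 m/s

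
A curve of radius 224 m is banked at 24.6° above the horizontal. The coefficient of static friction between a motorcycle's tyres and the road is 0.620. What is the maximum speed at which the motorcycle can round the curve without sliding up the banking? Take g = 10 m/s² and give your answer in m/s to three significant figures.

58.1 m/s

At the maximum speed, friction acts down the slope at its limiting value f = μN. Radially (horizontal, toward centre): N sinθ + μN cosθ = mv²/r. Vertically: N cosθ − μN sinθ = mg.
Dividing: v² = r g (sinθ + μcosθ)/(cosθ − μsinθ).
sinθ + μcosθ = 0.4163 + 0.620×0.9092 = 0.9800; cosθ − μsinθ = 0.9092 − 0.620×0.4163 = 0.6511.
v² = 224 × 10.0 × 0.9800/0.6511 = 3371 m²/s², so v = 58.06 m/s.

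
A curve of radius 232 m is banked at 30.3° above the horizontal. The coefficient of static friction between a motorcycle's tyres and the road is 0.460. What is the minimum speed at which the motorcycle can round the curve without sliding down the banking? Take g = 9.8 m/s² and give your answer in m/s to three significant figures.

14.9 m/s

At the minimum speed, friction acts up the slope at its limiting value f = μN. Radially (horizontal, toward centre): N sinθ − μN cosθ = mv²/r. Vertically: N cosθ + μN sinθ = mg.
Dividing: v² = r g (sinθ − μcosθ)/(cosθ + μsinθ).
sinθ − μcosθ = 0.5045 − 0.460×0.8634 = 0.1074; cosθ + μsinθ = 0.8634 + 0.460×0.5045 = 1.095.
v² = 232 × 9.8 × 0.1074/1.095 = 222.8 m²/s², so v = 14.93 m/s.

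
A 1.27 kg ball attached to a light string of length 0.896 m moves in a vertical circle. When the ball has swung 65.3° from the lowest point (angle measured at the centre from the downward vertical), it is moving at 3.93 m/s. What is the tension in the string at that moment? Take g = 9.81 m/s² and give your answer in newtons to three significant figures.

27.1 N

Take the radial direction toward the centre of the circle as positive. The component of the weight along the string toward the centre is −mg cos φ (φ measured from the bottom), so Newton's second law along the string gives T − mg cos φ = m v²/r.
cos 65.3° = 0.4179, so T = m(v²/r + g cos φ) = 1.27 × ((3.93)²/0.896 + 9.81 × 0.4179) = 1.27 × (17.24 + (4.099)) = 1.27 × 21.34 = 27.10 N.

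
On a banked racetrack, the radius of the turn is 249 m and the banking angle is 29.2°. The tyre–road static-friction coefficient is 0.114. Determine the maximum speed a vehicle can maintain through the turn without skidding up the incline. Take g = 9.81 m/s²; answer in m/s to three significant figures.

41.9 m/s

At the maximum speed, friction acts down the slope at its limiting value f = μN. Radially (horizontal, toward centre): N sinθ + μN cosθ = mv²/r. Vertically: N cosθ − μN sinθ = mg.
Dividing: v² = r g (sinθ + μcosθ)/(cosθ − μsinθ).
sinθ + μcosθ = 0.4879 + 0.114×0.8729 = 0.5874; cosθ − μsinθ = 0.8729 − 0.114×0.4879 = 0.8173.
v² = 249 × 9.81 × 0.5874/0.8173 = 1755 m²/s², so v = 41.90 m/s.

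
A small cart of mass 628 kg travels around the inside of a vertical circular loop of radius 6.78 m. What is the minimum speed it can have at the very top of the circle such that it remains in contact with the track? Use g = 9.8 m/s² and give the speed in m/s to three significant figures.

8.15 m/s

At the top, both weight mg and N point toward the centre: N + mg = mv²/r.
At minimum speed N → 0, so mg = mv_min²/r ⇒ v_min = √(g r) = √(9.8 × 6.78) = 8.151 m/s.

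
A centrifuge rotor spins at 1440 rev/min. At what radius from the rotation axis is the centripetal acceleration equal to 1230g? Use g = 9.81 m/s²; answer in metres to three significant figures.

0.531 m

ω = 1440 rev/min × 2π/60 = 150.8 rad/s.
a_c = ω²r = 1230g ⇒ r = 1230 × 9.81 / (150.8)² = 12070/22740 = 0.5306 m.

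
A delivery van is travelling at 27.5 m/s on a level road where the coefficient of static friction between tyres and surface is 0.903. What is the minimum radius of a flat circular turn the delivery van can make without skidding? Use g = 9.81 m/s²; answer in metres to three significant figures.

85.4 m

At the limit, μ_s m g = m v²/r, so r_min = v²/(μ_s g) = (27.5)²/(0.903 × 9.81) = 756.2/8.858 = 85.37 m.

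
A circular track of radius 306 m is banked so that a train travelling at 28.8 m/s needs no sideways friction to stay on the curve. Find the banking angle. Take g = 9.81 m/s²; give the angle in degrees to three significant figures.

15.4°

For a frictionless banked turn: horizontally N sinθ = mv²/r and vertically N cosθ = mg.
Dividing: tanθ = v²/(r g) = (28.8)²/(306 × 9.81) = 829.4/3002 = 0.2763.
θ = arctan(0.2763) = 15.45°.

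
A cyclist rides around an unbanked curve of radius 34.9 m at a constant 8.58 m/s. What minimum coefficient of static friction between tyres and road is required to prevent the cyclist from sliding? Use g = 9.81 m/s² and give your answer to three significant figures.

0.215

Friction provides the centripetal force: μ_s m g = m v²/r, so μ_s = v²/(g r) = (8.580)²/(9.81 × 34.9) = 73.62/342.4 = 0.2150.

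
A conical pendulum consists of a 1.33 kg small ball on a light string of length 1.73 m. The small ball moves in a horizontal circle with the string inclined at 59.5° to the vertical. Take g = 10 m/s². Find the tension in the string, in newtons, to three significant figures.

Vertically the bob has no acceleration, so T cosθ = mg.
T = mg/cosθ = 1.33 × 10.0 / cos 59.5° = 13.30/0.5075 = 26.20 N.

26.2 N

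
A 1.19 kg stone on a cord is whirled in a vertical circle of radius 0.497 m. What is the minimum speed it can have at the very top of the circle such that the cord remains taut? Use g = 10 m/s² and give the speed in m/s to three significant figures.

At the top, both weight mg and T point toward the centre: T + mg = mv²/r.
At minimum speed T → 0, so mg = mv_min²/r ⇒ v_min = √(g r) = √(10.0 × 0.497) = 2.229 m/s.

2.23 m/s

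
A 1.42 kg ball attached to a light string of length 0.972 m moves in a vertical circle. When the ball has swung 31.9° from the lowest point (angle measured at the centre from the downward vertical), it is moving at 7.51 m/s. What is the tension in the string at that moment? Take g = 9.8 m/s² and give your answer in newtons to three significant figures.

Take the radial direction toward the centre of the circle as positive. The component of the weight along the string toward the centre is −mg cos φ (φ measured from the bottom), so Newton's second law along the string gives T − mg cos φ = m v²/r.
cos 31.9° = 0.8490, so T = m(v²/r + g cos φ) = 1.42 × ((7.51)²/0.972 + 9.8 × 0.8490) = 1.42 × (58.02 + (8.320)) = 1.42 × 66.34 = 94.21 N.

94.2 N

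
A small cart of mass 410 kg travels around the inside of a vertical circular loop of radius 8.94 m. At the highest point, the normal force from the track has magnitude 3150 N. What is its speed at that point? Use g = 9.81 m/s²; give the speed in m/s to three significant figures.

At the top, N + mg = mv²/r, so v = √(r(N/m + g)) = √(8.94 × (3150/410 + 9.81)) = √(8.94 × 17.49) = √156.4 = 12.51 m/s.

12.5 m/s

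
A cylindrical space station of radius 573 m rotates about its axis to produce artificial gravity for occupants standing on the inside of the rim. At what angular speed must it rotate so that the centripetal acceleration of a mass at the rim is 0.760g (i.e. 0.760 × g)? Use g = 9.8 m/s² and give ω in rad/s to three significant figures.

Centripetal acceleration a_c = ω²r. Setting ω²r = 0.760g:
ω = √(0.760g / r) = √(0.760 × 9.8 / 573) = √0.01300 = 0.1140 rad/s.

0.114 rad/s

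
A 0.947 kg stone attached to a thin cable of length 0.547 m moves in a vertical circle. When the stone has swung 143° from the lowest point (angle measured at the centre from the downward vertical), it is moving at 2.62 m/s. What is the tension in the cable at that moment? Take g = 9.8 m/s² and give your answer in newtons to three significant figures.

4.47 N

Take the radial direction toward the centre of the circle as positive. The component of the weight along the string toward the centre is −mg cos φ (φ measured from the bottom), so Newton's second law along the string gives T − mg cos φ = m v²/r.
cos 143° = -0.7986, so T = m(v²/r + g cos φ) = 0.947 × ((2.62)²/0.547 + 9.8 × -0.7986) = 0.947 × (12.55 + (-7.827)) = 0.947 × 4.723 = 4.472 N.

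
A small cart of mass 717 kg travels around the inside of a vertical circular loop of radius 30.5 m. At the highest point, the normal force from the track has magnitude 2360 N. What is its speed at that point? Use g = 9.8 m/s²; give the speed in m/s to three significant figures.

20.0 m/s

At the top, N + mg = mv²/r, so v = √(r(N/m + g)) = √(30.5 × (2360/717 + 9.8)) = √(30.5 × 13.09) = √399.3 = 19.98 m/s.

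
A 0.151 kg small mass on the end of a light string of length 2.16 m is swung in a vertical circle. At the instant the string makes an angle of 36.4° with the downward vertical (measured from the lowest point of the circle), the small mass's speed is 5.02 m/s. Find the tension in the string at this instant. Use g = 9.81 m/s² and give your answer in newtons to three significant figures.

Take the radial direction toward the centre of the circle as positive. The component of the weight along the string toward the centre is −mg cos φ (φ measured from the bottom), so Newton's second law along the string gives T − mg cos φ = m v²/r.
cos 36.4° = 0.8049, so T = m(v²/r + g cos φ) = 0.151 × ((5.02)²/2.16 + 9.81 × 0.8049) = 0.151 × (11.67 + (7.896)) = 0.151 × 19.56 = 2.954 N.

2.95 N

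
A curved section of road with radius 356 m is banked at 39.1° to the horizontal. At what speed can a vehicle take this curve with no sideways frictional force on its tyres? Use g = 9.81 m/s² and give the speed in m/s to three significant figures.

53.3 m/s

On a frictionless banked curve, N sinθ = mv²/r and N cosθ = mg, so tanθ = v²/(rg).
v = √(r g tanθ) = √(356 × 9.81 × tan 39.1°) = √(356 × 9.81 × 0.8127) = √2838 = 53.27 m/s.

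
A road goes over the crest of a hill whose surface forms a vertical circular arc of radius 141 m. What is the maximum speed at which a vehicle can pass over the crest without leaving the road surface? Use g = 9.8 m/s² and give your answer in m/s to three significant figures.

At the crest the centre of the circle is below the vehicle, so the net downward (centripetal) force is mg − N = mv²/r.
The vehicle leaves the road when N → 0, giving v_max = √(g r) = √(9.8 × 141) = 37.17 m/s.

37.2 m/s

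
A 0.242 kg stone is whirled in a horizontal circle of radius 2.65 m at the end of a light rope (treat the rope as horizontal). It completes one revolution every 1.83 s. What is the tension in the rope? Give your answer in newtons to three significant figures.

v = 2πr/T = 2π × 2.65/1.83 = 9.099 m/s.
The tension is the only horizontal force, so it supplies the full centripetal force: T = m v²/r = 0.242 × (9.099)²/2.65 = 0.242 × 82.78/2.65 = 7.560 N.

7.56 N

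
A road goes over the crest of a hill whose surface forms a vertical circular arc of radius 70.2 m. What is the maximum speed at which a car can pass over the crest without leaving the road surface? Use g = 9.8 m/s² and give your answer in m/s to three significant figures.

At the crest the centre of the circle is below the car, so the net downward (centripetal) force is mg − N = mv²/r.
The car leaves the road when N → 0, giving v_max = √(g r) = √(9.8 × 70.2) = 26.23 m/s.

26.2 m/s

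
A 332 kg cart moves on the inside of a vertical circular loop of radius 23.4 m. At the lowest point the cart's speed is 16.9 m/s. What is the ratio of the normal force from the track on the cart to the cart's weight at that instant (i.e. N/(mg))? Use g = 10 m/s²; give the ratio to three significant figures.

2.22

At the bottom, N − mg = mv²/r, so N = m(v²/r + g) and N/(mg) = v²/(rg) + 1 = (16.9)²/(23.4 × 10.0) + 1 = 1.221 + 1 = 2.221.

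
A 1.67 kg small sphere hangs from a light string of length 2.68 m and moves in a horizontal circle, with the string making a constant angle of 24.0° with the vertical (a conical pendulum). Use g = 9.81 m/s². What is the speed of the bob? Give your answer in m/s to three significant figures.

The radius of the circle is r = L sinθ = 2.68 × sin 24.0° = 1.090 m.
Horizontally T sinθ = mv²/r and vertically T cosθ = mg, so tanθ = v²/(rg).
v = √(r g tanθ) = √(1.090 × 9.81 × 0.4452) = √4.761 = 2.182 m/s.

2.18 m/s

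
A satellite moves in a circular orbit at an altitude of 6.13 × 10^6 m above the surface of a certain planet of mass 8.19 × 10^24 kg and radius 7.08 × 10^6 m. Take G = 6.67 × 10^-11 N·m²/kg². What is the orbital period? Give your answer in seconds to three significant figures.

r = R + h = 7.08 × 10^6 + 6.13 × 10^6 = 1.321 × 10^7 m. Gravity provides the centripetal force: G M m / r² = m v² / r ⇒ v = √(GM/r) = 6431 m/s.
T = 2πr/v = 2π × 1.321 × 10^7 / 6431 = 12910 s.

12900 s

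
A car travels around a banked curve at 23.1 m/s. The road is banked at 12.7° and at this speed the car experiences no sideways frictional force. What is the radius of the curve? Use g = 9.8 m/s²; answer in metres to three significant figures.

Frictionless banking: tanθ = v²/(rg), so r = v²/(g tanθ).
r = (23.1)²/(9.8 × tan 12.7°) = 533.6/(9.8 × 0.2254) = 533.6/2.209 = 241.6 m.

242 m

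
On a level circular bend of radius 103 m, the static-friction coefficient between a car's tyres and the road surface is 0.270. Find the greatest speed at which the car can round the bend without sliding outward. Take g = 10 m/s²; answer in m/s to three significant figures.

Friction provides the centripetal force on a flat curve. At maximum speed it is at its limiting value: μ_s m g = m v²/r.
Mass cancels: v_max = √(μ_s g r) = √(0.270 × 10.0 × 103) = √278.1 = 16.68 m/s.

16.7 m/s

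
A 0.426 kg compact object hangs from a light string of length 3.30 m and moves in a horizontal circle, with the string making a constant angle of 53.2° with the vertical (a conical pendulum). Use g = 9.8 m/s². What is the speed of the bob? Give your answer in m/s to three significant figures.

5.88 m/s

The radius of the circle is r = L sinθ = 3.30 × sin 53.2° = 2.642 m.
Horizontally T sinθ = mv²/r and vertically T cosθ = mg, so tanθ = v²/(rg).
v = √(r g tanθ) = √(2.642 × 9.8 × 1.337) = √34.62 = 5.883 m/s.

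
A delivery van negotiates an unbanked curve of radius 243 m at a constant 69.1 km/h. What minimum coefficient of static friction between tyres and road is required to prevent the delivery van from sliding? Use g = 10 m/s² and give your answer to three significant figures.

0.152

v = 69.1/3.6 = 19.19 m/s.
Friction provides the centripetal force: μ_s m g = m v²/r, so μ_s = v²/(g r) = (19.19)²/(10.0 × 243) = 368.4/2430 = 0.1516.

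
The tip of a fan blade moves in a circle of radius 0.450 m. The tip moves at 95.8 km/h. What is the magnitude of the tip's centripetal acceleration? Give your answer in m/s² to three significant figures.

v = 95.8 km/h = 95.8/3.6 = 26.61 m/s.
a_c = v²/r = (26.61)²/0.450 = 708.2/0.450 = 1574 m/s².

1570 m/s²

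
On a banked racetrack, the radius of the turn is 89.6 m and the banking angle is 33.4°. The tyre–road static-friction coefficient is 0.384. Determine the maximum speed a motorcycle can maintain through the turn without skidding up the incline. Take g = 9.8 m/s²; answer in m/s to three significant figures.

35.0 m/s

At the maximum speed, friction acts down the slope at its limiting value f = μN. Radially (horizontal, toward centre): N sinθ + μN cosθ = mv²/r. Vertically: N cosθ − μN sinθ = mg.
Dividing: v² = r g (sinθ + μcosθ)/(cosθ − μsinθ).
sinθ + μcosθ = 0.5505 + 0.384×0.8348 = 0.8711; cosθ − μsinθ = 0.8348 − 0.384×0.5505 = 0.6235.
v² = 89.6 × 9.8 × 0.8711/0.6235 = 1227 m²/s², so v = 35.03 m/s.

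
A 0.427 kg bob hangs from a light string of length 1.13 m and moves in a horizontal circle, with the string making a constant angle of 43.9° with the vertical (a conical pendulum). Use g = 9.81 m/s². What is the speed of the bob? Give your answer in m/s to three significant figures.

2.72 m/s

The radius of the circle is r = L sinθ = 1.13 × sin 43.9° = 0.7835 m.
Horizontally T sinθ = mv²/r and vertically T cosθ = mg, so tanθ = v²/(rg).
v = √(r g tanθ) = √(0.7835 × 9.81 × 0.9623) = √7.397 = 2.720 m/s.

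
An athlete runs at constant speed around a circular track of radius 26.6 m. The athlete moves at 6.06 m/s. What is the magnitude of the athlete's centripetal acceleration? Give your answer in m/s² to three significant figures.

a_c = v²/r = (6.060)²/26.6 = 36.72/26.6 = 1.381 m/s².

1.38 m/s²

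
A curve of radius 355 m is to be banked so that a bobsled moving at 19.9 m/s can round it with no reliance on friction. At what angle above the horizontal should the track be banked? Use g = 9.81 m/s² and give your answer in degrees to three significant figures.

6.49°

For a frictionless banked turn: horizontally N sinθ = mv²/r and vertically N cosθ = mg.
Dividing: tanθ = v²/(r g) = (19.9)²/(355 × 9.81) = 396.0/3483 = 0.1137.
θ = arctan(0.1137) = 6.487°.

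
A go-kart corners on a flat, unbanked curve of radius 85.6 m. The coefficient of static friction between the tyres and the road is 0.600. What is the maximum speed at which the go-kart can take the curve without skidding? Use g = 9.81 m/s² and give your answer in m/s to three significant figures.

22.4 m/s

Friction provides the centripetal force on a flat curve. At maximum speed it is at its limiting value: μ_s m g = m v²/r.
Mass cancels: v_max = √(μ_s g r) = √(0.600 × 9.81 × 85.6) = √503.8 = 22.45 m/s.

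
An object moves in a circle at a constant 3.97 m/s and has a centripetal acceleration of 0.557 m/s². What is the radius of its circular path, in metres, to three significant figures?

a_c = v²/r ⇒ r = v²/a_c = (3.97)²/0.557 = 15.76/0.557 = 28.30 m.

28.3 m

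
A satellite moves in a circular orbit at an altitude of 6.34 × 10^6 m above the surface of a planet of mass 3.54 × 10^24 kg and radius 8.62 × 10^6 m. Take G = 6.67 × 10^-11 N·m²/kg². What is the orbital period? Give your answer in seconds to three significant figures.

r = R + h = 8.62 × 10^6 + 6.34 × 10^6 = 1.496 × 10^7 m. Gravity provides the centripetal force: G M m / r² = m v² / r ⇒ v = √(GM/r) = 3973 m/s.
T = 2πr/v = 2π × 1.496 × 10^7 / 3973 = 23660 s.

23700 s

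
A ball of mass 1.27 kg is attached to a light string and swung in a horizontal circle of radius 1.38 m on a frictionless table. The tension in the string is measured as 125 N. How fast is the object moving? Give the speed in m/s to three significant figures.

11.7 m/s

T = m v²/r ⇒ v = √(T r / m) = √(125 × 1.38 / 1.27) = √135.8 = 11.65 m/s.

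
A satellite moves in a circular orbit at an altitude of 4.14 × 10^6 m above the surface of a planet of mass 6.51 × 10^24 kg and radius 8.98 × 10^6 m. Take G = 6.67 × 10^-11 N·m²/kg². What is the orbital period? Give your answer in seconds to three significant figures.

r = R + h = 8.98 × 10^6 + 4.14 × 10^6 = 1.312 × 10^7 m. Gravity provides the centripetal force: G M m / r² = m v² / r ⇒ v = √(GM/r) = 5753 m/s.
T = 2πr/v = 2π × 1.312 × 10^7 / 5753 = 14330 s.

14300 s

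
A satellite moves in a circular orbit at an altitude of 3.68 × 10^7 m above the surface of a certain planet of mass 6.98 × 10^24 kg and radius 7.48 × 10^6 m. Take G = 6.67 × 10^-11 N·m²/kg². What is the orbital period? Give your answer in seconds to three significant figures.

85800 s

r = R + h = 7.48 × 10^6 + 3.68 × 10^7 = 4.428 × 10^7 m. Gravity provides the centripetal force: G M m / r² = m v² / r ⇒ v = √(GM/r) = 3243 m/s.
T = 2πr/v = 2π × 4.428 × 10^7 / 3243 = 85800 s.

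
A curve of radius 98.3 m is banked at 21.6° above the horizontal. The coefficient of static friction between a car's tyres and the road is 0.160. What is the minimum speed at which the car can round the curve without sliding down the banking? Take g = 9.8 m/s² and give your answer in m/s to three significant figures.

At the minimum speed, friction acts up the slope at its limiting value f = μN. Radially (horizontal, toward centre): N sinθ − μN cosθ = mv²/r. Vertically: N cosθ + μN sinθ = mg.
Dividing: v² = r g (sinθ − μcosθ)/(cosθ + μsinθ).
sinθ − μcosθ = 0.3681 − 0.160×0.9298 = 0.2194; cosθ + μsinθ = 0.9298 + 0.160×0.3681 = 0.9887.
v² = 98.3 × 9.8 × 0.2194/0.9887 = 213.7 m²/s², so v = 14.62 m/s.

14.6 m/s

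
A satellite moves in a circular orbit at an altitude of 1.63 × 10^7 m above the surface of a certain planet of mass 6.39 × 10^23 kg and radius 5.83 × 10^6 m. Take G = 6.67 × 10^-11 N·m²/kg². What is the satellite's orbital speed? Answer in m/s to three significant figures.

Orbital radius r = R + h = 5.83 × 10^6 + 1.63 × 10^7 = 2.213 × 10^7 m.
Gravity supplies the centripetal force: G M m / r² = m v² / r, so v = √(GM/r).
v = √(6.67 × 10^-11 × 6.39 × 10^23 / 2.213 × 10^7) = √(1.926 × 10^6) = 1388 m/s.

1390 m/s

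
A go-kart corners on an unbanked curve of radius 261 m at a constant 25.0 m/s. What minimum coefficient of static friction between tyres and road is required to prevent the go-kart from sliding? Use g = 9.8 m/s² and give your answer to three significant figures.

Friction provides the centripetal force: μ_s m g = m v²/r, so μ_s = v²/(g r) = (25.00)²/(9.8 × 261) = 625.0/2558 = 0.2444.

0.244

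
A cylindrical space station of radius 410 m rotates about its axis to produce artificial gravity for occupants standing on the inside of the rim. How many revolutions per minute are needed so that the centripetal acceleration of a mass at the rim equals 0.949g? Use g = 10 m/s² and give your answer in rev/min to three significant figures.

Require ω²r = 0.949g, so ω = √(0.949 × 10.0/410) = 0.1521 rad/s.
In rev/min: ω × 60/(2π) = 0.1521 × 60/(2π) = 1.453 rev/min.

1.45 rev/min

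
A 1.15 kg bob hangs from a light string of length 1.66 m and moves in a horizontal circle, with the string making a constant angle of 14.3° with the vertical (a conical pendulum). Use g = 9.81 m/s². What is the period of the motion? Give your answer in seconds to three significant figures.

2.54 s

r = L sinθ = 0.4100 m. From T sinθ = mω²r and T cosθ = mg: tanθ = ω²r/g, so ω² = g tanθ / r = g/(L cosθ).
ω = √(g/(L cosθ)) = √(9.81/(1.66 × 0.9690)) = √6.099 = 2.470 rad/s.
Period = 2π/ω = 2.544 s.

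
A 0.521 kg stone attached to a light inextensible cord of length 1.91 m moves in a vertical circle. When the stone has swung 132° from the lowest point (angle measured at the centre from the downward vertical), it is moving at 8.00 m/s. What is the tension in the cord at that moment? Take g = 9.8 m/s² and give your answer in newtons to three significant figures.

Take the radial direction toward the centre of the circle as positive. The component of the weight along the string toward the centre is −mg cos φ (φ measured from the bottom), so Newton's second law along the string gives T − mg cos φ = m v²/r.
cos 132° = -0.6691, so T = m(v²/r + g cos φ) = 0.521 × ((8.00)²/1.91 + 9.8 × -0.6691) = 0.521 × (33.51 + (-6.557)) = 0.521 × 26.95 = 14.04 N.

14.0 N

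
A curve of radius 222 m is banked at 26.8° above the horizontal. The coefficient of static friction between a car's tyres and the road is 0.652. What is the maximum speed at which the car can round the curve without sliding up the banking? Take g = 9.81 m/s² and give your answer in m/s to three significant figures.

At the maximum speed, friction acts down the slope at its limiting value f = μN. Radially (horizontal, toward centre): N sinθ + μN cosθ = mv²/r. Vertically: N cosθ − μN sinθ = mg.
Dividing: v² = r g (sinθ + μcosθ)/(cosθ − μsinθ).
sinθ + μcosθ = 0.4509 + 0.652×0.8926 = 1.033; cosθ − μsinθ = 0.8926 − 0.652×0.4509 = 0.5986.
v² = 222 × 9.81 × 1.033/0.5986 = 3758 m²/s², so v = 61.30 m/s.

61.3 m/s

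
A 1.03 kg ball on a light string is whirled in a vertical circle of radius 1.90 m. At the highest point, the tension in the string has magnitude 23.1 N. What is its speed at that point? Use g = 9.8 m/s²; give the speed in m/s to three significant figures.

7.83 m/s

At the top, T + mg = mv²/r, so v = √(r(T/m + g)) = √(1.90 × (23.1/1.03 + 9.8)) = √(1.90 × 32.23) = √61.23 = 7.825 m/s.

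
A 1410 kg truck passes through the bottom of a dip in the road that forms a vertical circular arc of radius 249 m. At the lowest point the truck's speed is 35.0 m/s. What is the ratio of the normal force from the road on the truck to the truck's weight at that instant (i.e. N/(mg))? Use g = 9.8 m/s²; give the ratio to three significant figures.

At the bottom, N − mg = mv²/r, so N = m(v²/r + g) and N/(mg) = v²/(rg) + 1 = (35.0)²/(249 × 9.8) + 1 = 0.5020 + 1 = 1.502.

1.50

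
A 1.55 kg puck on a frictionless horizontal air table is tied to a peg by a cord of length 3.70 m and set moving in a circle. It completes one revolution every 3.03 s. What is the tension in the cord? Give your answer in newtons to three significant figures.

24.7 N

v = 2πr/T = 2π × 3.70/3.03 = 7.673 m/s.
The tension is the only horizontal force, so it supplies the full centripetal force: T = m v²/r = 1.55 × (7.673)²/3.70 = 1.55 × 58.87/3.70 = 24.66 N.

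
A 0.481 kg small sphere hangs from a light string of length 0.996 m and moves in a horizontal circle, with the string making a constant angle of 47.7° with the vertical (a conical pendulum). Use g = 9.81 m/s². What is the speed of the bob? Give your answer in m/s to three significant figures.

2.82 m/s

The radius of the circle is r = L sinθ = 0.996 × sin 47.7° = 0.7367 m.
Horizontally T sinθ = mv²/r and vertically T cosθ = mg, so tanθ = v²/(rg).
v = √(r g tanθ) = √(0.7367 × 9.81 × 1.099) = √7.942 = 2.818 m/s.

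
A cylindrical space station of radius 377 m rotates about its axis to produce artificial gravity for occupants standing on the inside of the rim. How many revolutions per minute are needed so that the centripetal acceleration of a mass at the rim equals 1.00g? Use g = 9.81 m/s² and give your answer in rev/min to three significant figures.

Require ω²r = 1.00g, so ω = √(1.00 × 9.81/377) = 0.1613 rad/s.
In rev/min: ω × 60/(2π) = 0.1613 × 60/(2π) = 1.540 rev/min.

1.54 rev/min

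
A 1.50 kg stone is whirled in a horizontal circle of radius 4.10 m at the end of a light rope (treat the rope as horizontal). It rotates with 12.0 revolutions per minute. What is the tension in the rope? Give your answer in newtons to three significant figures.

9.71 N

ω = 12.0 rev/min × 2π/60 = 1.257 rad/s, so v = ωr = 1.257 × 4.10 = 5.152 m/s.
The tension is the only horizontal force, so it supplies the full centripetal force: T = m v²/r = 1.50 × (5.152)²/4.10 = 1.50 × 26.55/4.10 = 9.712 N.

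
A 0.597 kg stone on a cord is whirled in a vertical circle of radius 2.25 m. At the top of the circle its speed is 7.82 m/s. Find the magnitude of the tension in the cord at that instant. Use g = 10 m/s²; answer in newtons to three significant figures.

At the top, both T and the weight mg point inward (toward the centre), so T + mg = mv²/r.
T = m(v²/r − g) = 0.597 × ((7.82)²/2.25 − 10.0) = 0.597 × (27.18 − 10.0) = 0.597 × 17.18 = 10.26 N.

10.3 N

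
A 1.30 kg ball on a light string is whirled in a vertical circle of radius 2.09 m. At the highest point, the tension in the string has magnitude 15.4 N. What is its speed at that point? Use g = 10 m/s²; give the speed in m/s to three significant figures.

At the top, T + mg = mv²/r, so v = √(r(T/m + g)) = √(2.09 × (15.4/1.30 + 10.0)) = √(2.09 × 21.85) = √45.66 = 6.757 m/s.

6.76 m/s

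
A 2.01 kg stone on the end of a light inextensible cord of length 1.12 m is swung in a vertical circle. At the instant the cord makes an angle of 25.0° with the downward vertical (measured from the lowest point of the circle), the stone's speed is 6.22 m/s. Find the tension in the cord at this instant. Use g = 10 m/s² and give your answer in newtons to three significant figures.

Take the radial direction toward the centre of the circle as positive. The component of the weight along the string toward the centre is −mg cos φ (φ measured from the bottom), so Newton's second law along the string gives T − mg cos φ = m v²/r.
cos 25.0° = 0.9063, so T = m(v²/r + g cos φ) = 2.01 × ((6.22)²/1.12 + 10.0 × 0.9063) = 2.01 × (34.54 + (9.063)) = 2.01 × 43.61 = 87.65 N.

87.6 N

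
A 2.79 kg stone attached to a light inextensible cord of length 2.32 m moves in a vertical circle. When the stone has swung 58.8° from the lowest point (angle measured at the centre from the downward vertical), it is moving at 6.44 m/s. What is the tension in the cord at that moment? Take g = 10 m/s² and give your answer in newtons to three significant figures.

64.3 N

Take the radial direction toward the centre of the circle as positive. The component of the weight along the string toward the centre is −mg cos φ (φ measured from the bottom), so Newton's second law along the string gives T − mg cos φ = m v²/r.
cos 58.8° = 0.5180, so T = m(v²/r + g cos φ) = 2.79 × ((6.44)²/2.32 + 10.0 × 0.5180) = 2.79 × (17.88 + (5.180)) = 2.79 × 23.06 = 64.33 N.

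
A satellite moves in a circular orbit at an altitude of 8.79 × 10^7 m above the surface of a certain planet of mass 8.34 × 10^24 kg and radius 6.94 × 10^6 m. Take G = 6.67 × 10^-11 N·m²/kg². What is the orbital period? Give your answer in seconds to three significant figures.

r = R + h = 6.94 × 10^6 + 8.79 × 10^7 = 9.484 × 10^7 m. Gravity provides the centripetal force: G M m / r² = m v² / r ⇒ v = √(GM/r) = 2422 m/s.
T = 2πr/v = 2π × 9.484 × 10^7 / 2422 = 246000 s.

246000 s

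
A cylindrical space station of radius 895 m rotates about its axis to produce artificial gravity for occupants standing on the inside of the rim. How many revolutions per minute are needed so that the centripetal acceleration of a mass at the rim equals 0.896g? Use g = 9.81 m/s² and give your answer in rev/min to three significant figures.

Require ω²r = 0.896g, so ω = √(0.896 × 9.81/895) = 0.09910 rad/s.
In rev/min: ω × 60/(2π) = 0.09910 × 60/(2π) = 0.9463 rev/min.

0.946 rev/min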